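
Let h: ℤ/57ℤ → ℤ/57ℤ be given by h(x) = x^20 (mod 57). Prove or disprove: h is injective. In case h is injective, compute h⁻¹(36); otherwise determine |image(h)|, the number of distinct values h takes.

20

h(8): Repeated squaring mod 57: 8^1 ≡ 8, 8^2 ≡ 8² = 64 ≡ 7, 8^4 ≡ 7² = 49, 8^8 ≡ 49² = 2401 ≡ 7, 8^16 ≡ 7² = 49. Since 20 = 16 + 4, 8^20 ≡ 49·49: 49·49 = 2401 ≡ 7. So 8^20 ≡ 7 (mod 57).
h(11): Repeated squaring mod 57: 11^1 ≡ 11, 11^2 ≡ 11² = 121 ≡ 7, 11^4 ≡ 7² = 49, 11^8 ≡ 49² = 2401 ≡ 7, 11^16 ≡ 7² = 49. Since 20 = 16 + 4, 11^20 ≡ 49·49: 49·49 = 2401 ≡ 7. So 11^20 ≡ 7 (mod 57).
So h(8) = h(11) = 7 while 8 ≠ 11, so h is not injective.
Since h is not injective, we determine |image(h)|. Computing x^20 mod 57 for each x (by repeated squaring, reducing mod 57 at every step), the values h(0), h(1), …, h(56) are: 0, 1, 4, 9, 16, 25, 36, 49, 7, 24, 43, 7, 30, 55, 25, 54, 28, 4, 39, 19, 1, 42, 28, 16, 6, 55, 49, 45, 43, 43, 45, 49, 55, 6, 16, 28, 42, 1, 19, 39, 4, 28, 54, 25, 55, 30, 7, 43, 24, 7, 49, 36, 25, 16, 9, 4, 1.
The distinct values are {0, 1, 4, 6, 7, 9, 16, 19, 24, 25, 28, 30, 36, 39, 42, 43, 45, 49, 54, 55}; there are 20 of them.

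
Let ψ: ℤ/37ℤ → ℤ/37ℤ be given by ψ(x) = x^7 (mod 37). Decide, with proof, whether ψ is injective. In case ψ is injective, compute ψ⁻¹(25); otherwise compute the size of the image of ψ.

21

Since 37 is prime, the nonzero elements of ℤ/37ℤ form a cyclic group of order 36.
As gcd(7, 36) = 1, raising to the 7th power is a bijection on this group: if x_1^7 ≡ x_2^7 then (x_1x_2^{−1})^7 = 1, and the only element of order dividing gcd(7, 36) = 1 is 1, so x_1 = x_2.
With ψ(0) = 0 this makes ψ injective on all of ℤ/37ℤ, hence bijective (finite equal-size domain and codomain). In particular ψ is injective.
Since ψ is injective, we find the preimage of 25. The inverse of x ↦ x^7 on (ℤ/37ℤ)^× is x ↦ x^31, because 7·31 = 217 = 6·36 + 1 ≡ 1 (mod 36) and x^{36} = 1 for x ≠ 0 (Fermat). So ψ⁻¹(25) = 25^31 mod 37.
Repeated squaring mod 37: 25^1 ≡ 25, 25^2 ≡ 25² = 625 ≡ 33, 25^4 ≡ 33² = 1089 ≡ 16, 25^8 ≡ 16² = 256 ≡ 34, 25^16 ≡ 34² = 1156 ≡ 9. Since 31 = 16 + 8 + 4 + 2 + 1, 25^31 ≡ 9·34·16·33·25: 9·34 = 306 ≡ 10, then 10·16 = 160 ≡ 12, then 12·33 = 396 ≡ 26, then 26·25 = 650 ≡ 21. So 25^31 ≡ 21 (mod 37).
Hence ψ⁻¹(25) = 21.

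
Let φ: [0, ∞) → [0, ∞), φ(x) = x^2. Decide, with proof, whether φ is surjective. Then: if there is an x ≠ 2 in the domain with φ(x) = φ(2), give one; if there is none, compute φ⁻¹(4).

2

For any y ∈ [0, ∞), x = y^{1/2} ∈ [0, ∞) gives φ(x) = y, so φ is surjective.
Since x ↦ x^2 is strictly increasing on [0, ∞), it is injective there, so no x ≠ 2 in the domain has φ(x) = φ(2). We therefore compute φ⁻¹(4) = 4^{1/2} = 2 (indeed 2^2 = 4).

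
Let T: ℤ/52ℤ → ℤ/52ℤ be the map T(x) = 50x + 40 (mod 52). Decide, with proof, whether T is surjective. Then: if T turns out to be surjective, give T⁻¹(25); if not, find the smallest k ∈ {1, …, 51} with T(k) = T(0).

Recall that surjectivity means every element of the codomain has a preimage under T.
Since gcd(50, 52) = 2, we have 50x ≡ 0 (mod 2) for all x, so T(x) ≡ 0 (mod 2).
But 1 ≢ 0 (mod 2), so 1 ∈ ℤ/52ℤ has no preimage. Therefore T is not surjective.
Since T is not surjective, we find the least positive k with T(k) = T(0): this means 50k ≡ 0 (mod 52), i.e. 52 ∣ 50k. Since gcd(50, 52) = 2, dividing through by 2 this holds exactly when 26 ∣ 25k, and as gcd(25, 26) = 1, exactly when 26 ∣ k.
The smallest positive such k is 26.

26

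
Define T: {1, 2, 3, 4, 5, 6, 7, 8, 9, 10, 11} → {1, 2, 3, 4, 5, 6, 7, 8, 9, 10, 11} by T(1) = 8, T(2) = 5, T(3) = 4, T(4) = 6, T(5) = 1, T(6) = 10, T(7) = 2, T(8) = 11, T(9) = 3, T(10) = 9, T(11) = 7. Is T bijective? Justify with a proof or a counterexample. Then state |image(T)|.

11

The values 8, 5, 4, 6, 1, 10, 2, 11, 3, 9, 7 are a permutation of {1, 2, 3, 4, 5, 6, 7, 8, 9, 10, 11}: each element appears exactly once.
So T is injective and surjective, hence bijective.
The image of T is {1, 2, 3, 4, 5, 6, 7, 8, 9, 10, 11}, which has 11 elements.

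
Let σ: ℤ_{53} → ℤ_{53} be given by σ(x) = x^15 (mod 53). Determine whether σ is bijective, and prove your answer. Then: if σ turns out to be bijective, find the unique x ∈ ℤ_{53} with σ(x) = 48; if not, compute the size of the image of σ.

Since 53 is prime, the nonzero elements of ℤ_{53} form a cyclic group of order 52.
As gcd(15, 52) = 1, raising to the 15th power is a bijection on this group: if a^15 ≡ b^15 then (ab^{−1})^15 = 1, and the only element of order dividing gcd(15, 52) = 1 is 1, so a = b.
With σ(0) = 0 this makes σ injective on all of ℤ_{53}, hence bijective (finite equal-size domain and codomain). In particular σ is bijective.
Since σ is bijective, we find the preimage of 48. The inverse of x ↦ x^15 on (ℤ_{53})^× is x ↦ x^7, because 15·7 = 105 = 2·52 + 1 ≡ 1 (mod 52) and x^{52} = 1 for x ≠ 0 (Fermat). So σ⁻¹(48) = 48^7 mod 53.
Repeated squaring mod 53: 48^1 ≡ 48, 48^2 ≡ 48² = 2304 ≡ 25, 48^4 ≡ 25² = 625 ≡ 42. Since 7 = 4 + 2 + 1, 48^7 ≡ 42·25·48: 42·25 = 1050 ≡ 43, then 43·48 = 2064 ≡ 50. So 48^7 ≡ 50 (mod 53).
Hence σ⁻¹(48) = 50.

50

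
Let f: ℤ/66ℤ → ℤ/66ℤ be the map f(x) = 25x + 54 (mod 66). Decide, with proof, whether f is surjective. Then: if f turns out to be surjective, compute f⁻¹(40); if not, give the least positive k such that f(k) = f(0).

By definition, f is surjective if every y in the codomain equals f(x) for some x in the domain.
Since gcd(25, 66) = 1, 25 is invertible modulo 66. Euclid's algorithm: 66 = 2·25 + 16, 25 = 1·16 + 9, 16 = 1·9 + 7, 9 = 1·7 + 2, 7 = 3·2 + 1; back-substituting gives 1 = 37·25 − 14·66, so 25⁻¹ ≡ 37 (mod 66).
For any y ∈ ℤ/66ℤ, x = 37(y − 54) mod 66 satisfies f(x) = 25·37(y − 54) + 54 ≡ y (since 25·37 ≡ 1 mod 66). So every y has a preimage.
Hence f is surjective.
Since f is surjective, we find f⁻¹(40): we need 25x ≡ 40 − 54 ≡ 52 (mod 66). Using 25⁻¹ = 37: x ≡ 37·52 = 1924 = 29·66 + 10, so x = 10.
Check: f(10) = 25·10 + 54 = 304 = 4·66 + 40 ≡ 40 (mod 66).

10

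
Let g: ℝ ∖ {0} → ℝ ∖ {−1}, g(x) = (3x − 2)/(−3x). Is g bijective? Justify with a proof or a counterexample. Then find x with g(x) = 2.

2/9

Suppose g(a) = g(b). Cross-multiplying: (3a − 2)(−3b) = (3b − 2)(−3a).
Expanding both sides and cancelling the symmetric terms leaves −6·(a − b) = 0. Since −6 ≠ 0, a = b. So g is injective.
For any y ≠ −1, solving y(−3x) = 3x − 2 for x gives a well-defined x ≠ 0. So g is surjective.
So g is bijective.
Solving g(x) = 2: cross-multiplying gives 3x − 2 = 2(−3x), which rearranges to 9x = 2, so x = 2/9.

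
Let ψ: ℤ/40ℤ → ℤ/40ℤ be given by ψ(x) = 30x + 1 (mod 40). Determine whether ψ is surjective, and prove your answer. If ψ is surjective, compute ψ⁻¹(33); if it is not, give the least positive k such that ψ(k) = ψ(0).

4

Since gcd(30, 40) = 10, we have 30x ≡ 0 (mod 10) for all x, so ψ(x) ≡ 1 (mod 10).
But 0 ≢ 1 (mod 10), so 0 ∈ ℤ/40ℤ has no preimage. So ψ is not surjective.
Since ψ is not surjective, we find the least positive k with ψ(k) = ψ(0): this means 30k ≡ 0 (mod 40), i.e. 40 ∣ 30k. Since gcd(30, 40) = 10, dividing through by 10 this holds exactly when 4 ∣ 3k, and as gcd(3, 4) = 1, exactly when 4 ∣ k.
The smallest positive such k is 4.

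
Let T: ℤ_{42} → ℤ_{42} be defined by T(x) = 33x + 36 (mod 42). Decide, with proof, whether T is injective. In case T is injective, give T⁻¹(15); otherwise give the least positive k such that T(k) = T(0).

14

Recall: T is injective if T(x_1) = T(x_2) implies x_1 = x_2.
We have gcd(33, 42) = 3 > 1. Taking x_1 = 0 and x_2 = 14: T(0) = 36 and T(14) = 33·14 + 36 = 498 ≡ 36 (mod 42).
So T(0) = T(14) while 0 ≠ 14, hence T is not injective.
Since T is not injective, we find the least positive k with T(k) = T(0): this means 33k ≡ 0 (mod 42), i.e. 42 ∣ 33k. Since gcd(33, 42) = 3, dividing through by 3 this holds exactly when 14 ∣ 11k, and as gcd(11, 14) = 1, exactly when 14 ∣ k.
The smallest positive such k is 14.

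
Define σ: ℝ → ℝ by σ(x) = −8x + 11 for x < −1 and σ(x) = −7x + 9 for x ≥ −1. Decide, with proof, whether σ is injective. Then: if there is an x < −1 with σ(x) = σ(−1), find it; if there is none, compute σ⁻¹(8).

1/7

Both pieces are strictly decreasing (slopes −8 and −7), so each is injective on its own interval.
The left piece maps (−∞, −1) onto (19, ∞); the right piece maps [−1, ∞) onto (−∞, 16].
These images are disjoint, so no value is attained by both pieces. Therefore σ is injective.
Because the two images are disjoint, no x < −1 has σ(x) = σ(−1), so we compute σ⁻¹(8): 8 lies in (−∞, 16], so solve −7x + 9 = 8: x = (8 − 9)/(−7) = 1/7.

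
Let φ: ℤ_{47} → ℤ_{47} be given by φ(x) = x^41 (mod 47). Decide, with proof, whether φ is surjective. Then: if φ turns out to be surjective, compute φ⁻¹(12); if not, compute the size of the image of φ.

32

Since 47 is prime, the nonzero elements of ℤ_{47} form a cyclic group of order 46.
As gcd(41, 46) = 1, raising to the 41st power is a bijection on this group: if u^41 ≡ v^41 then (uv^{−1})^41 = 1, and the only element of order dividing gcd(41, 46) = 1 is 1, so u = v.
With φ(0) = 0 this makes φ injective on all of ℤ_{47}, hence bijective (finite equal-size domain and codomain). In particular φ is surjective.
Since φ is surjective, we find the preimage of 12. The inverse of x ↦ x^41 on (ℤ_{47})^× is x ↦ x^9, because 41·9 = 369 = 8·46 + 1 ≡ 1 (mod 46) and x^{46} = 1 for x ≠ 0 (Fermat). So φ⁻¹(12) = 12^9 mod 47.
Repeated squaring mod 47: 12^1 ≡ 12, 12^2 ≡ 12² = 144 ≡ 3, 12^4 ≡ 3² = 9, 12^8 ≡ 9² = 81 ≡ 34. Since 9 = 8 + 1, 12^9 ≡ 34·12: 34·12 = 408 ≡ 32. So 12^9 ≡ 32 (mod 47).
Hence φ⁻¹(12) = 32.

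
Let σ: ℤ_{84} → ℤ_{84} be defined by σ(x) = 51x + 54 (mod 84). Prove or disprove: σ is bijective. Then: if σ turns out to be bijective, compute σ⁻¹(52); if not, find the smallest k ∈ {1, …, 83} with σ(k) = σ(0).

Recall: σ is injective if σ(s) = σ(t) implies s = t.
We have gcd(51, 84) = 3 > 1. Taking s = 0 and t = 28: σ(0) = 54 and σ(28) = 51·28 + 54 = 1482 ≡ 54 (mod 84).
So σ(0) = σ(28) while 0 ≠ 28, thus σ is not injective, hence not bijective.
Since σ is not bijective, we find the least positive k with σ(k) = σ(0): this means 51k ≡ 0 (mod 84), i.e. 84 ∣ 51k. Since gcd(51, 84) = 3, dividing through by 3 this holds exactly when 28 ∣ 17k, and as gcd(17, 28) = 1, exactly when 28 ∣ k.
The smallest positive such k is 28.

28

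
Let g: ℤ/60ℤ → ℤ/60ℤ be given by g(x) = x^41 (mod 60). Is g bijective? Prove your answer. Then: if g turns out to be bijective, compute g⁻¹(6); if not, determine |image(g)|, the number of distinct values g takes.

45

g(0) = 0^41 = 0.
g(30): Repeated squaring mod 60: 30^1 ≡ 30, 30^2 ≡ 30² = 900 ≡ 0, 30^4 ≡ 0² = 0, 30^8 ≡ 0² = 0, 30^16 ≡ 0² = 0, 30^32 ≡ 0² = 0. Since 41 = 32 + 8 + 1, 30^41 ≡ 0·0·30: 0·0 = 0, then 0·30 = 0. So 30^41 ≡ 0 (mod 60).
So g(0) = g(30) = 0 while 0 ≠ 30, thus g is not injective, hence not bijective.
Since g is not bijective, we determine |image(g)|. Computing x^41 mod 60 for each x (by repeated squaring, reducing mod 60 at every step), the values g(0), g(1), …, g(59) are: 0, 1, 32, 3, 4, 5, 36, 7, 8, 9, 40, 11, 12, 13, 44, 15, 16, 17, 48, 19, 20, 21, 52, 23, 24, 25, 56, 27, 28, 29, 0, 31, 32, 33, 4, 35, 36, 37, 8, 39, 40, 41, 12, 43, 44, 45, 16, 47, 48, 49, 20, 51, 52, 53, 24, 55, 56, 57, 28, 59.
The distinct values are {0, 1, 3, 4, 5, 7, 8, 9, 11, 12, 13, 15, 16, 17, 19, 20, 21, 23, 24, 25, 27, 28, 29, 31, 32, 33, 35, 36, 37, 39, 40, 41, 43, 44, 45, 47, 48, 49, 51, 52, 53, 55, 56, 57, 59}; there are 45 of them.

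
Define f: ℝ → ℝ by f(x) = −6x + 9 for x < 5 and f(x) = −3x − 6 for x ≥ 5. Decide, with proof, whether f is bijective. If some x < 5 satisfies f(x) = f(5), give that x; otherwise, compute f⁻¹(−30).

8

Both pieces are strictly decreasing (slopes −6 and −3), so each is injective on its own interval.
The left piece maps (−∞, 5) onto (−21, ∞); the right piece maps [5, ∞) onto (−∞, −21].
Since −21 = −21, the images partition ℝ: f is injective and surjective, hence bijective.
Because the two images are disjoint, no x < 5 has f(x) = f(5), so we compute f⁻¹(−30): −30 lies in (−∞, −21], so solve −3x − 6 = −30: x = (−30 + 6)/(−3) = 8.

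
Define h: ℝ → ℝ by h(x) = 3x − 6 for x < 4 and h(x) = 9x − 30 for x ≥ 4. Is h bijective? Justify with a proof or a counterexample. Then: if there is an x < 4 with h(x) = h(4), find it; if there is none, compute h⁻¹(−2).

4/3

Both pieces are strictly increasing (slopes 3 and 9), so each is injective on its own interval.
The left piece maps (−∞, 4) onto (−∞, 6); the right piece maps [4, ∞) onto [6, ∞).
Since 6 = 6, the images partition ℝ: h is injective and surjective, hence bijective.
Because the two images are disjoint, no x < 4 has h(x) = h(4), so we compute h⁻¹(−2): −2 lies in (−∞, 6), so solve 3x − 6 = −2: x = (−2 + 6)/3 = 4/3.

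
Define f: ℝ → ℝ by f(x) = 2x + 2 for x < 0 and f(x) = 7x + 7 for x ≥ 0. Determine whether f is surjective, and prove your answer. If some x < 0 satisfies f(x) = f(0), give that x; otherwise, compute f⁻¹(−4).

Both pieces are strictly increasing (slopes 2 and 7), so each is injective on its own interval.
The left piece maps (−∞, 0) onto (−∞, 2); the right piece maps [0, ∞) onto [7, ∞).
The union (−∞, 2) ∪ [7, ∞) omits the interval between 2 and 7; in particular 2 has no preimage. So f is not surjective.
Because the two images are disjoint, no x < 0 has f(x) = f(0), so we compute f⁻¹(−4): −4 lies in (−∞, 2), so solve 2x + 2 = −4: x = (−4 − 2)/2 = −3.

-3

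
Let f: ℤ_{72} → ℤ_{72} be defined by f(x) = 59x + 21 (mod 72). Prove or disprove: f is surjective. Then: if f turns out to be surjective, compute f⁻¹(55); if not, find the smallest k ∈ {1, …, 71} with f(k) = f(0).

14

Since gcd(59, 72) = 1, 59 is invertible modulo 72. Euclid's algorithm: 72 = 1·59 + 13, 59 = 4·13 + 7, 13 = 1·7 + 6, 7 = 1·6 + 1; back-substituting gives 1 = 11·59 − 9·72, so 59⁻¹ ≡ 11 (mod 72).
For any y ∈ ℤ_{72}, x = 11(y − 21) mod 72 satisfies f(x) = 59·11(y − 21) + 21 ≡ y (since 59·11 ≡ 1 mod 72). So every y has a preimage.
Therefore f is surjective.
Since f is surjective, we compute f⁻¹(55): solve 59x + 21 ≡ 55 (mod 72), i.e. 59x ≡ 34 (mod 72).
Multiplying by 59⁻¹ = 11 gives x ≡ 11·34 = 374 = 5·72 + 14 ≡ 14 (mod 72).
Check: f(14) = 59·14 + 21 = 847 = 11·72 + 55 ≡ 55 (mod 72).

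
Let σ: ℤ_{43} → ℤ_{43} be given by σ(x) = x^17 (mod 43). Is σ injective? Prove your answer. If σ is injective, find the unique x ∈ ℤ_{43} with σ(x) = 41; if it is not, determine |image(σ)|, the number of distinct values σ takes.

11

Since 43 is prime, the nonzero elements of ℤ_{43} form a cyclic group of order 42.
As gcd(17, 42) = 1, raising to the 17th power is a bijection on this group: if x_1^17 ≡ x_2^17 then (x_1x_2^{−1})^17 = 1, and the only element of order dividing gcd(17, 42) = 1 is 1, so x_1 = x_2.
With σ(0) = 0 this makes σ injective on all of ℤ_{43}, hence bijective (finite equal-size domain and codomain). In particular σ is injective.
Since σ is injective, we find the preimage of 41. The inverse of x ↦ x^17 on (ℤ_{43})^× is x ↦ x^5, because 17·5 = 85 = 2·42 + 1 ≡ 1 (mod 42) and x^{42} = 1 for x ≠ 0 (Fermat). So σ⁻¹(41) = 41^5 mod 43.
Repeated squaring mod 43: 41^1 ≡ 41, 41^2 ≡ 41² = 1681 ≡ 4, 41^4 ≡ 4² = 16. Since 5 = 4 + 1, 41^5 ≡ 16·41: 16·41 = 656 ≡ 11. So 41^5 ≡ 11 (mod 43).
Hence σ⁻¹(41) = 11.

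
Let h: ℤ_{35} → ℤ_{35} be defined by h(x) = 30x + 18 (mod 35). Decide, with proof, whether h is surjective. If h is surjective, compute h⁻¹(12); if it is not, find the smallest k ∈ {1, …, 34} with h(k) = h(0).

Since gcd(30, 35) = 5, we have 30x ≡ 0 (mod 5) for all x, so h(x) ≡ 3 (mod 5).
But 0 ≢ 3 (mod 5), so 0 ∈ ℤ_{35} has no preimage. Thus h is not surjective.
Since h is not surjective, we find the least positive k with h(k) = h(0): this means 30k ≡ 0 (mod 35), i.e. 35 ∣ 30k. Since gcd(30, 35) = 5, dividing through by 5 this holds exactly when 7 ∣ 6k, and as gcd(6, 7) = 1, exactly when 7 ∣ k.
The smallest positive such k is 7.

7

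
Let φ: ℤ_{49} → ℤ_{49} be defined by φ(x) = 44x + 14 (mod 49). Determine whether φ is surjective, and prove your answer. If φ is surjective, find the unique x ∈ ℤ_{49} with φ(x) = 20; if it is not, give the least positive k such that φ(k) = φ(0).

Since gcd(44, 49) = 1, 44 is invertible modulo 49. Euclid's algorithm: 49 = 1·44 + 5, 44 = 8·5 + 4, 5 = 1·4 + 1; back-substituting gives 1 = 39·44 − 35·49, so 44⁻¹ ≡ 39 (mod 49).
For any y ∈ ℤ_{49}, x = 39(y − 14) mod 49 satisfies φ(x) = 44·39(y − 14) + 14 ≡ y (since 44·39 ≡ 1 mod 49). So every y has a preimage.
Therefore φ is surjective.
Since φ is surjective, we compute φ⁻¹(20): solve 44x + 14 ≡ 20 (mod 49), i.e. 44x ≡ 6 (mod 49).
Multiplying by 44⁻¹ = 39 gives x ≡ 39·6 = 234 = 4·49 + 38 ≡ 38 (mod 49).
Check: φ(38) = 44·38 + 14 = 1686 = 34·49 + 20 ≡ 20 (mod 49).

38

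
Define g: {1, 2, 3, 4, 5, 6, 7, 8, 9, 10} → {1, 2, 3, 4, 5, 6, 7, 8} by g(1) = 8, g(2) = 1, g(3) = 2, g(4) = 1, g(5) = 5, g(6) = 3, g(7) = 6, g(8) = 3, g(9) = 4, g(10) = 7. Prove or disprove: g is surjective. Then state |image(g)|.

8

Every element of the codomain has a preimage: 1 = g(2), 2 = g(3), 3 = g(6), 4 = g(9), 5 = g(5), 6 = g(7), 7 = g(10), 8 = g(1).
Thus g is surjective.
The image of g is {1, 2, 3, 4, 5, 6, 7, 8}, which has 8 elements.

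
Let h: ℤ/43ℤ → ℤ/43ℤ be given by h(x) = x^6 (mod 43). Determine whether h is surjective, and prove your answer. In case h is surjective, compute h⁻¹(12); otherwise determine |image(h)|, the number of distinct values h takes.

h(1) = 1^6 = 1.
h(6): Repeated squaring mod 43: 6^1 ≡ 6, 6^2 ≡ 6² = 36, 6^4 ≡ 36² = 1296 ≡ 6. Since 6 = 4 + 2, 6^6 ≡ 6·36: 6·36 = 216 ≡ 1. So 6^6 ≡ 1 (mod 43).
So h(1) = h(6) = 1 while 1 ≠ 6, so h is not injective.
A non-injective map from the 43-element set ℤ/43ℤ to itself takes at most 42 distinct values, so it cannot be surjective. Hence h is not surjective.
Since h is not surjective, we determine |image(h)|. Computing x^6 mod 43 for each x (by repeated squaring, reducing mod 43 at every step), the values h(0), h(1), …, h(42) are: 0, 1, 21, 41, 11, 16, 1, 1, 16, 4, 35, 4, 21, 16, 21, 11, 35, 35, 41, 11, 4, 41, 41, 4, 11, 41, 35, 35, 11, 21, 16, 21, 4, 35, 4, 16, 1, 1, 16, 11, 41, 21, 1.
The distinct values are {0, 1, 4, 11, 16, 21, 35, 41}; there are 8 of them.

8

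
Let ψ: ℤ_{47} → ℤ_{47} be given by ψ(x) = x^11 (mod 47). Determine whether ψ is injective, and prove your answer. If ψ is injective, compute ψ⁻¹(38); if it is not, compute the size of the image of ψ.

29

Since 47 is prime, the nonzero elements of ℤ_{47} form a cyclic group of order 46.
As gcd(11, 46) = 1, raising to the 11th power is a bijection on this group: if u^11 ≡ v^11 then (uv^{−1})^11 = 1, and the only element of order dividing gcd(11, 46) = 1 is 1, so u = v.
With ψ(0) = 0 this makes ψ injective on all of ℤ_{47}, hence bijective (finite equal-size domain and codomain). In particular ψ is injective.
Since ψ is injective, we find the preimage of 38. The inverse of x ↦ x^11 on (ℤ_{47})^× is x ↦ x^21, because 11·21 = 231 = 5·46 + 1 ≡ 1 (mod 46) and x^{46} = 1 for x ≠ 0 (Fermat). So ψ⁻¹(38) = 38^21 mod 47.
Repeated squaring mod 47: 38^1 ≡ 38, 38^2 ≡ 38² = 1444 ≡ 34, 38^4 ≡ 34² = 1156 ≡ 28, 38^8 ≡ 28² = 784 ≡ 32, 38^16 ≡ 32² = 1024 ≡ 37. Since 21 = 16 + 4 + 1, 38^21 ≡ 37·28·38: 37·28 = 1036 ≡ 2, then 2·38 = 76 ≡ 29. So 38^21 ≡ 29 (mod 47).
Hence ψ⁻¹(38) = 29.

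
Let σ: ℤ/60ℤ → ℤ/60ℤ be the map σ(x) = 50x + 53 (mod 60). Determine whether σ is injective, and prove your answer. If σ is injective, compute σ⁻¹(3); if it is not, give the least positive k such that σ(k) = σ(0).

6

We have gcd(50, 60) = 10 > 1. Taking s = 0 and t = 6: σ(0) = 53 and σ(6) = 50·6 + 53 = 353 ≡ 53 (mod 60).
So σ(0) = σ(6) while 0 ≠ 6, so σ is not injective.
Since σ is not injective, we find the least positive k with σ(k) = σ(0): this means 50k ≡ 0 (mod 60), i.e. 60 ∣ 50k. Since gcd(50, 60) = 10, dividing through by 10 this holds exactly when 6 ∣ 5k, and as gcd(5, 6) = 1, exactly when 6 ∣ k.
The smallest positive such k is 6.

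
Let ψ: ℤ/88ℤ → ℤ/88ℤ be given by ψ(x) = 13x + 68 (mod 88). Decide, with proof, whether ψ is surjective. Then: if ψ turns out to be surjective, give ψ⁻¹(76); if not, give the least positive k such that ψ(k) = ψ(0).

48

Since gcd(13, 88) = 1, 13 is invertible modulo 88. Euclid's algorithm: 88 = 6·13 + 10, 13 = 1·10 + 3, 10 = 3·3 + 1; back-substituting gives 1 = 61·13 − 9·88, so 13⁻¹ ≡ 61 (mod 88).
For any y ∈ ℤ/88ℤ, x = 61(y − 68) mod 88 satisfies ψ(x) = 13·61(y − 68) + 68 ≡ y (since 13·61 ≡ 1 mod 88). So every y has a preimage.
Thus ψ is surjective.
Since ψ is surjective, we compute ψ⁻¹(76): solve 13x + 68 ≡ 76 (mod 88), i.e. 13x ≡ 8 (mod 88).
Multiplying by 13⁻¹ = 61 gives x ≡ 61·8 = 488 = 5·88 + 48 ≡ 48 (mod 88).
Check: ψ(48) = 13·48 + 68 = 692 = 7·88 + 76 ≡ 76 (mod 88).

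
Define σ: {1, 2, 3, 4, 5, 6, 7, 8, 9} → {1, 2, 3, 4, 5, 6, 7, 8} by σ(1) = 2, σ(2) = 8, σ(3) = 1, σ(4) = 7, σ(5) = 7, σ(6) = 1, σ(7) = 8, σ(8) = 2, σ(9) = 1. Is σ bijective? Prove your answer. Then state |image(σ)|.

σ(4) = 7 = σ(5) with 4 ≠ 5, so σ is not injective, hence not bijective.
The image of σ is {1, 2, 7, 8}, which has 4 elements.

4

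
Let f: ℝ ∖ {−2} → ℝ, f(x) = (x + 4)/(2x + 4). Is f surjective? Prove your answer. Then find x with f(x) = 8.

If f(x) = 1/2, cross-multiplying gives 2(x + 4) = 1(2x + 4), which simplifies to 8 = 4 — false.  So 1/2 has no preimage and f is not surjective.
Solving f(x) = 8: cross-multiplying gives x + 4 = 8(2x + 4), which rearranges to −15x = 28, so x = −28/15.

-28/15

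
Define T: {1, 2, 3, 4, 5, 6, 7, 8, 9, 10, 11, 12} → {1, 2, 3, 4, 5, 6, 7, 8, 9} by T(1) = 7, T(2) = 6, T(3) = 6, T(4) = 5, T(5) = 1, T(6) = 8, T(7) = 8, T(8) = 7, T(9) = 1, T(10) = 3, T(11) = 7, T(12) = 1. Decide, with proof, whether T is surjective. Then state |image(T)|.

No element maps to 2, so T is not surjective.
The image of T is {1, 3, 5, 6, 7, 8}, which has 6 elements.

6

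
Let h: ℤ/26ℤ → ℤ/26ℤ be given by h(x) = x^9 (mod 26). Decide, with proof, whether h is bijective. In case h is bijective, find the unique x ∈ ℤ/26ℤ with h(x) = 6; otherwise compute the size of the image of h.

10

h(1) = 1^9 = 1.
h(3): Repeated squaring mod 26: 3^1 ≡ 3, 3^2 ≡ 3² = 9, 3^4 ≡ 9² = 81 ≡ 3, 3^8 ≡ 3² = 9. Since 9 = 8 + 1, 3^9 ≡ 9·3: 9·3 = 27 ≡ 1. So 3^9 ≡ 1 (mod 26).
So h(1) = h(3) = 1 while 1 ≠ 3, hence h is not injective, hence not bijective.
Since h is not bijective, we determine |image(h)|. Computing x^9 mod 26 for each x (by repeated squaring, reducing mod 26 at every step), the values h(0), h(1), …, h(25) are: 0, 1, 18, 1, 12, 5, 18, 21, 8, 1, 12, 21, 12, 13, 14, 5, 14, 25, 18, 5, 8, 21, 14, 25, 8, 25.
The distinct values are {0, 1, 5, 8, 12, 13, 14, 18, 21, 25}; there are 10 of them.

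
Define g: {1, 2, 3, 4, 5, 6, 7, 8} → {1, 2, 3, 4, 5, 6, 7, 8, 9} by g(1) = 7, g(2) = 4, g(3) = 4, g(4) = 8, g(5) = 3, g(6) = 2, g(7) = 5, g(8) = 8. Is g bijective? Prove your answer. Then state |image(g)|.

6

g(2) = 4 = g(3) with 2 ≠ 3, so g is not injective, hence not bijective.
The image of g is {2, 3, 4, 5, 7, 8}, which has 6 elements.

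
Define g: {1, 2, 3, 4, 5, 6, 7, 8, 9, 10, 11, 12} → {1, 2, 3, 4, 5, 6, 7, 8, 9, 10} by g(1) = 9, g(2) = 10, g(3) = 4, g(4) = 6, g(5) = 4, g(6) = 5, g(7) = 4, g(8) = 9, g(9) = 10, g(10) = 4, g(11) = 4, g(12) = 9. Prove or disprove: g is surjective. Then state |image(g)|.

No element maps to 1, so g is not surjective.
The image of g is {4, 5, 6, 9, 10}, which has 5 elements.

5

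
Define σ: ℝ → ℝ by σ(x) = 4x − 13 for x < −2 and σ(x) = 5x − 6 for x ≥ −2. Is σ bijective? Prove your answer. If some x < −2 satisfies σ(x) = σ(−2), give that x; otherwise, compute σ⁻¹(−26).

Both pieces are strictly increasing (slopes 4 and 5), so each is injective on its own interval.
The left piece maps (−∞, −2) onto (−∞, −21); the right piece maps [−2, ∞) onto [−16, ∞).
The images leave a gap (−21 has no preimage), so σ is not surjective, hence not bijective.
Because the two images are disjoint, no x < −2 has σ(x) = σ(−2), so we compute σ⁻¹(−26): −26 lies in (−∞, −21), so solve 4x − 13 = −26: x = (−26 + 13)/4 = −13/4.

-13/4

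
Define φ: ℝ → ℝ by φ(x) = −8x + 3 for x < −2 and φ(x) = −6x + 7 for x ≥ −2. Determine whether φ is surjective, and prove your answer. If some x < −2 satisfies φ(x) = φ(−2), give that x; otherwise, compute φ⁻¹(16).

-3/2

Both pieces are strictly decreasing (slopes −8 and −6), so each is injective on its own interval.
The left piece maps (−∞, −2) onto (19, ∞); the right piece maps [−2, ∞) onto (−∞, 19].
These images together cover ℝ, so φ is surjective.
Because the two images are disjoint, no x < −2 has φ(x) = φ(−2), so we compute φ⁻¹(16): 16 lies in (−∞, 19], so solve −6x + 7 = 16: x = (16 − 7)/(−6) = −3/2.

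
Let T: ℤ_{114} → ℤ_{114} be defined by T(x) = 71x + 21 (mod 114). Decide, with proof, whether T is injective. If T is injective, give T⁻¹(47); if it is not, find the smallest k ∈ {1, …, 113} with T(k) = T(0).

10

Suppose T(x_1) = T(x_2) in ℤ_{114}. Then 71x_1 + 21 ≡ 71x_2 + 21 (mod 114), thus 71(x_1 − x_2) ≡ 0 (mod 114).
Since gcd(71, 114) = 1, 71 is invertible modulo 114, so x_1 − x_2 ≡ 0 (mod 114), i.e. x_1 = x_2.
Hence T is injective.
We now compute 71⁻¹ mod 114 explicitly. Euclid's algorithm: 114 = 1·71 + 43, 71 = 1·43 + 28, 43 = 1·28 + 15, 28 = 1·15 + 13, 15 = 1·13 + 2, 13 = 6·2 + 1; back-substituting gives 1 = 53·71 − 33·114, so 71⁻¹ ≡ 53 (mod 114).
Since T is injective, we compute T⁻¹(47): solve 71x + 21 ≡ 47 (mod 114), i.e. 71x ≡ 26 (mod 114).
Multiplying by 71⁻¹ = 53 gives x ≡ 53·26 = 1378 = 12·114 + 10 ≡ 10 (mod 114).
Check: T(10) = 71·10 + 21 = 731 = 6·114 + 47 ≡ 47 (mod 114).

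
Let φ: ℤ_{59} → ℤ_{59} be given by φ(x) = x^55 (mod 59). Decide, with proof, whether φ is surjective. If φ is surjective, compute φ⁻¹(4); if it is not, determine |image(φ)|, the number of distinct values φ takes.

Since 59 is prime, the nonzero elements of ℤ_{59} form a cyclic group of order 58.
As gcd(55, 58) = 1, raising to the 55th power is a bijection on this group: if a^55 ≡ b^55 then (ab^{−1})^55 = 1, and the only element of order dividing gcd(55, 58) = 1 is 1, so a = b.
With φ(0) = 0 this makes φ injective on all of ℤ_{59}, hence bijective (finite equal-size domain and codomain). In particular φ is surjective.
Since φ is surjective, we find the preimage of 4. The inverse of x ↦ x^55 on (ℤ_{59})^× is x ↦ x^19, because 55·19 = 1045 = 18·58 + 1 ≡ 1 (mod 58) and x^{58} = 1 for x ≠ 0 (Fermat). So φ⁻¹(4) = 4^19 mod 59.
Repeated squaring mod 59: 4^1 ≡ 4, 4^2 ≡ 4² = 16, 4^4 ≡ 16² = 256 ≡ 20, 4^8 ≡ 20² = 400 ≡ 46, 4^16 ≡ 46² = 2116 ≡ 51. Since 19 = 16 + 2 + 1, 4^19 ≡ 51·16·4: 51·16 = 816 ≡ 49, then 49·4 = 196 ≡ 19. So 4^19 ≡ 19 (mod 59).
Hence φ⁻¹(4) = 19.

19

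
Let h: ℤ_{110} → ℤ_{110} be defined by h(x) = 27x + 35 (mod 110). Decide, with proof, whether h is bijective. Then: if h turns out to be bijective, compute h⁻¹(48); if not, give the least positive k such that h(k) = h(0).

Suppose h(x_1) = h(x_2) in ℤ_{110}. Then 27x_1 + 35 ≡ 27x_2 + 35 (mod 110), therefore 27(x_1 − x_2) ≡ 0 (mod 110).
Since gcd(27, 110) = 1, 27 is invertible modulo 110, hence x_1 − x_2 ≡ 0 (mod 110), i.e. x_1 = x_2.
We now compute 27⁻¹ mod 110 explicitly. Euclid's algorithm: 110 = 4·27 + 2, 27 = 13·2 + 1; back-substituting gives 1 = 53·27 − 13·110, so 27⁻¹ ≡ 53 (mod 110).
Then y ↦ 53(y − 35) is a two-sided inverse to h, so every y ∈ ℤ_{110} has a preimage.
Therefore h is bijective.
Since h is bijective, we compute h⁻¹(48): solve 27x + 35 ≡ 48 (mod 110), i.e. 27x ≡ 13 (mod 110).
Multiplying by 27⁻¹ = 53 gives x ≡ 53·13 = 689 = 6·110 + 29 ≡ 29 (mod 110).
Check: h(29) = 27·29 + 35 = 818 = 7·110 + 48 ≡ 48 (mod 110).

29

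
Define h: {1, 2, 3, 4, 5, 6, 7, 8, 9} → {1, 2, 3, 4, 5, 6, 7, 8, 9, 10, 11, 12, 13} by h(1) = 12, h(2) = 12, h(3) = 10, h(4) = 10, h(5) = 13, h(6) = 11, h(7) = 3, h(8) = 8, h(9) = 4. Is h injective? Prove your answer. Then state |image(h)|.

7

h(1) = 12 = h(2) with 1 ≠ 2, so h is not injective.
The image of h is {3, 4, 8, 10, 11, 12, 13}, which has 7 elements.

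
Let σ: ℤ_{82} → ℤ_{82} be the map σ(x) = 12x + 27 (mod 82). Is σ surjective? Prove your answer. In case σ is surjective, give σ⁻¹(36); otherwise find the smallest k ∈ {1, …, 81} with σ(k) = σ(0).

41

Since gcd(12, 82) = 2, we have 12x ≡ 0 (mod 2) for all x, so σ(x) ≡ 1 (mod 2).
But 0 ≢ 1 (mod 2), so 0 ∈ ℤ_{82} has no preimage. Hence σ is not surjective.
Since σ is not surjective, we find the least positive k with σ(k) = σ(0): this means 12k ≡ 0 (mod 82), i.e. 82 ∣ 12k. Since gcd(12, 82) = 2, dividing through by 2 this holds exactly when 41 ∣ 6k, and as gcd(6, 41) = 1, exactly when 41 ∣ k.
The smallest positive such k is 41.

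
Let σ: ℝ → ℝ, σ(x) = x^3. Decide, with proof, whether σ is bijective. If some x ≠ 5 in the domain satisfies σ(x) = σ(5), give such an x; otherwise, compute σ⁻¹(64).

4

On ℝ, x ↦ x^3 is strictly increasing (injective) and for any y ∈ ℝ the 3rd root y^{1/3} lies in ℝ (surjective). So σ is bijective.
Since x ↦ x^3 is strictly increasing on ℝ, it is injective there, so no x ≠ 5 in the domain has σ(x) = σ(5). We therefore compute σ⁻¹(64) = 64^{1/3} = 4 (indeed 4^3 = 64).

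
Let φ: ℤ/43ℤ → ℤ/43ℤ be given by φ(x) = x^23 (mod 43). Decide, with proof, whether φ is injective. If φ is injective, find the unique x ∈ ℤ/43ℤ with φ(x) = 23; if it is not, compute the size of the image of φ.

25

Since 43 is prime, the nonzero elements of ℤ/43ℤ form a cyclic group of order 42.
As gcd(23, 42) = 1, raising to the 23rd power is a bijection on this group: if a^23 ≡ b^23 then (ab^{−1})^23 = 1, and the only element of order dividing gcd(23, 42) = 1 is 1, so a = b.
With φ(0) = 0 this makes φ injective on all of ℤ/43ℤ, hence bijective (finite equal-size domain and codomain). In particular φ is injective.
Since φ is injective, we find the preimage of 23. The inverse of x ↦ x^23 on (ℤ/43ℤ)^× is x ↦ x^11, because 23·11 = 253 = 6·42 + 1 ≡ 1 (mod 42) and x^{42} = 1 for x ≠ 0 (Fermat). So φ⁻¹(23) = 23^11 mod 43.
Repeated squaring mod 43: 23^1 ≡ 23, 23^2 ≡ 23² = 529 ≡ 13, 23^4 ≡ 13² = 169 ≡ 40, 23^8 ≡ 40² = 1600 ≡ 9. Since 11 = 8 + 2 + 1, 23^11 ≡ 9·13·23: 9·13 = 117 ≡ 31, then 31·23 = 713 ≡ 25. So 23^11 ≡ 25 (mod 43).
Hence φ⁻¹(23) = 25.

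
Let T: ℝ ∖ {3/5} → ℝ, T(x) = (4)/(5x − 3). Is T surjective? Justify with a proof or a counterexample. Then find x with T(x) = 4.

4/5

If T(x) = 0, cross-multiplying gives 5(4) = 0(5x − 3), which simplifies to 20 = 0 — false.  So 0 has no preimage and T is not surjective.
Solving T(x) = 4: cross-multiplying gives 4 = 4(5x − 3), which rearranges to −20x = −16, so x = 4/5.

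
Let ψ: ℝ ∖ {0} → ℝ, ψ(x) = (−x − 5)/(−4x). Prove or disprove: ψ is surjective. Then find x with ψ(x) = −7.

If ψ(x) = 1/4, cross-multiplying gives −4(−x − 5) = −1(−4x), which simplifies to 20 = 0 — false.  So 1/4 has no preimage and ψ is not surjective.
Solving ψ(x) = −7: cross-multiplying gives −x − 5 = −7(−4x), which rearranges to −29x = 5, so x = −5/29.

-5/29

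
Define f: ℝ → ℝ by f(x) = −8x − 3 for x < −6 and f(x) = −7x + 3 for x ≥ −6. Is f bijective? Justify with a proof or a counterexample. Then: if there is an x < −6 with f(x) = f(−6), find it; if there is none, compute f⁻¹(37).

Both pieces are strictly decreasing (slopes −8 and −7), so each is injective on its own interval.
The left piece maps (−∞, −6) onto (45, ∞); the right piece maps [−6, ∞) onto (−∞, 45].
Since 45 = 45, the images partition ℝ: f is injective and surjective, hence bijective.
Because the two images are disjoint, no x < −6 has f(x) = f(−6), so we compute f⁻¹(37): 37 lies in (−∞, 45], so solve −7x + 3 = 37: x = (37 − 3)/(−7) = −34/7.

-34/7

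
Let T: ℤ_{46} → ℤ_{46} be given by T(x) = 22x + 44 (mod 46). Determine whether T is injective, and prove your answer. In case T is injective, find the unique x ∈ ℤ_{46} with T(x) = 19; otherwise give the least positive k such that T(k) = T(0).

By definition, T is injective when T(u) = T(v) forces u = v.
We have gcd(22, 46) = 2 > 1. Taking u = 0 and v = 23: T(0) = 44 and T(23) = 22·23 + 44 = 550 ≡ 44 (mod 46).
So T(0) = T(23) while 0 ≠ 23, thus T is not injective.
Since T is not injective, we find the least positive k with T(k) = T(0): this means 22k ≡ 0 (mod 46), i.e. 46 ∣ 22k. Since gcd(22, 46) = 2, dividing through by 2 this holds exactly when 23 ∣ 11k, and as gcd(11, 23) = 1, exactly when 23 ∣ k.
The smallest positive such k is 23.

23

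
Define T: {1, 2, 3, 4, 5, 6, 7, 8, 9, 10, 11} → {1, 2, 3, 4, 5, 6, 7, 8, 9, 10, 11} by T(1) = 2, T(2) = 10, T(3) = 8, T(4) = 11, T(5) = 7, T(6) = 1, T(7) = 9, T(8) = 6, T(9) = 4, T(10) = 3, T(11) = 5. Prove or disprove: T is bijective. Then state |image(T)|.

The values 2, 10, 8, 11, 7, 1, 9, 6, 4, 3, 5 are a permutation of {1, 2, 3, 4, 5, 6, 7, 8, 9, 10, 11}: each element appears exactly once.
So T is injective and surjective, hence bijective.
The image of T is {1, 2, 3, 4, 5, 6, 7, 8, 9, 10, 11}, which has 11 elements.

11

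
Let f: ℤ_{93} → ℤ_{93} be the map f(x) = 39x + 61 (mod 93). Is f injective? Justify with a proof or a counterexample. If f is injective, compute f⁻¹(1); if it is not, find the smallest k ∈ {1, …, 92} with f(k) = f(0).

We have gcd(39, 93) = 3 > 1. Taking s = 0 and t = 31: f(0) = 61 and f(31) = 39·31 + 61 = 1270 ≡ 61 (mod 93).
So f(0) = f(31) while 0 ≠ 31, thus f is not injective.
Since f is not injective, we find the least positive k with f(k) = f(0): this means 39k ≡ 0 (mod 93), i.e. 93 ∣ 39k. Since gcd(39, 93) = 3, dividing through by 3 this holds exactly when 31 ∣ 13k, and as gcd(13, 31) = 1, exactly when 31 ∣ k.
The smallest positive such k is 31.

31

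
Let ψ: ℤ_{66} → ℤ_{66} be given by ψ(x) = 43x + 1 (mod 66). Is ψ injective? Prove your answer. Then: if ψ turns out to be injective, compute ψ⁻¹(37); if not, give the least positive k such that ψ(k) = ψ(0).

30

Suppose ψ(u) = ψ(v) in ℤ_{66}. Then 43u + 1 ≡ 43v + 1 (mod 66), thus 43(u − v) ≡ 0 (mod 66).
Since gcd(43, 66) = 1, 43 is invertible modulo 66, therefore u − v ≡ 0 (mod 66), i.e. u = v.
Hence ψ is injective.
We now compute 43⁻¹ mod 66 explicitly. Euclid's algorithm: 66 = 1·43 + 23, 43 = 1·23 + 20, 23 = 1·20 + 3, 20 = 6·3 + 2, 3 = 1·2 + 1; back-substituting gives 1 = 43·43 − 28·66, so 43⁻¹ ≡ 43 (mod 66).
Since ψ is injective, we compute ψ⁻¹(37): solve 43x + 1 ≡ 37 (mod 66), i.e. 43x ≡ 36 (mod 66).
Multiplying by 43⁻¹ = 43 gives x ≡ 43·36 = 1548 = 23·66 + 30 ≡ 30 (mod 66).
Check: ψ(30) = 43·30 + 1 = 1291 = 19·66 + 37 ≡ 37 (mod 66).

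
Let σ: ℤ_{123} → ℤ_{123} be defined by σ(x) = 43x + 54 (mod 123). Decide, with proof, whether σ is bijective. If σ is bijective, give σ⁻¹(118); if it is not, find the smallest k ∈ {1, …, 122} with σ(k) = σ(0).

73

Recall that injectivity means: for all u, v in the domain, σ(u) = σ(v) implies u = v.
If σ(u) = σ(v), then 43u ≡ 43v (mod 123). Because gcd(43, 123) = 1, we may cancel 43 to get u ≡ v (mod 123).
We now compute 43⁻¹ mod 123 explicitly. Euclid's algorithm: 123 = 2·43 + 37, 43 = 1·37 + 6, 37 = 6·6 + 1; back-substituting gives 1 = 103·43 − 36·123, so 43⁻¹ ≡ 103 (mod 123).
Then y ↦ 103(y − 54) is a two-sided inverse to σ, so every y ∈ ℤ_{123} has a preimage.
Therefore σ is bijective.
Since σ is bijective, we find σ⁻¹(118): we need 43x ≡ 118 − 54 ≡ 64 (mod 123). Using 43⁻¹ = 103: x ≡ 103·64 = 6592 = 53·123 + 73, so x = 73.
Check: σ(73) = 43·73 + 54 = 3193 = 25·123 + 118 ≡ 118 (mod 123).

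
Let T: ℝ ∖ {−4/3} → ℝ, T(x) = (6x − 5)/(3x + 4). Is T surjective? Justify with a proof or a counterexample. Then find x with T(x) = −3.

-7/15

If T(x) = 2, cross-multiplying gives 3(6x − 5) = 6(3x + 4), which simplifies to −15 = 24 — false.  So 2 has no preimage and T is not surjective.
Solving T(x) = −3: cross-multiplying gives 6x − 5 = −3(3x + 4), which rearranges to 15x = −7, so x = −7/15.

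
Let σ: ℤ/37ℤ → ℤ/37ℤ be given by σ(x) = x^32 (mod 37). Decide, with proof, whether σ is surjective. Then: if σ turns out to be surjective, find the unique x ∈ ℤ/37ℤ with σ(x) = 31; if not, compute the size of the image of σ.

10

σ(1) = 1^32 = 1.
σ(6): Repeated squaring mod 37: 6^1 ≡ 6, 6^2 ≡ 6² = 36, 6^4 ≡ 36² = 1296 ≡ 1, 6^8 ≡ 1² = 1, 6^16 ≡ 1² = 1, 6^32 ≡ 1² = 1. So 6^32 ≡ 1 (mod 37).
So σ(1) = σ(6) = 1 while 1 ≠ 6, hence σ is not injective.
A non-injective map from the 37-element set ℤ/37ℤ to itself takes at most 36 distinct values, so it cannot be surjective. So σ is not surjective.
Since σ is not surjective, we determine |image(σ)|. Computing x^32 mod 37 for each x (by repeated squaring, reducing mod 37 at every step), the values σ(0), σ(1), …, σ(36) are: 0, 1, 7, 16, 12, 9, 1, 9, 10, 34, 26, 10, 7, 12, 26, 33, 33, 34, 16, 16, 34, 33, 33, 26, 12, 7, 10, 26, 34, 10, 9, 1, 9, 12, 16, 7, 1.
The distinct values are {0, 1, 7, 9, 10, 12, 16, 26, 33, 34}; there are 10 of them.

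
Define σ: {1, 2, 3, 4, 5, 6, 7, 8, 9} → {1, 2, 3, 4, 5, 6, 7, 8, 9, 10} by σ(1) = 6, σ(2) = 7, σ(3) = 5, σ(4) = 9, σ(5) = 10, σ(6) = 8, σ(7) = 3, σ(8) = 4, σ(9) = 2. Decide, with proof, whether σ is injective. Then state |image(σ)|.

9

The values σ(1), …, σ(9) are 6, 7, 5, 9, 10, 8, 3, 4, 2 — all distinct.
So σ(u) = σ(v) only when u = v, and σ is injective.
The image of σ is {2, 3, 4, 5, 6, 7, 8, 9, 10}, which has 9 elements.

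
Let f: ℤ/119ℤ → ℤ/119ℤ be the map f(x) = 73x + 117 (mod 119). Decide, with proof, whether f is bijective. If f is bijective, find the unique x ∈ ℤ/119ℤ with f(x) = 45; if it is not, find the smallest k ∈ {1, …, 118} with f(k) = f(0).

By definition, f is injective when f(a) = f(b) forces a = b.
Suppose f(a) = f(b) in ℤ/119ℤ. Then 73a + 117 ≡ 73b + 117 (mod 119), thus 73(a − b) ≡ 0 (mod 119).
Since gcd(73, 119) = 1, 73 is invertible modulo 119, therefore a − b ≡ 0 (mod 119), i.e. a = b.
We now compute 73⁻¹ mod 119 explicitly. Euclid's algorithm: 119 = 1·73 + 46, 73 = 1·46 + 27, 46 = 1·27 + 19, 27 = 1·19 + 8, 19 = 2·8 + 3, 8 = 2·3 + 2, 3 = 1·2 + 1; back-substituting gives 1 = 75·73 − 46·119, so 73⁻¹ ≡ 75 (mod 119).
Then y ↦ 75(y − 117) is a two-sided inverse to f, so every y ∈ ℤ/119ℤ has a preimage.
Therefore f is bijective.
Since f is bijective, we compute f⁻¹(45): solve 73x + 117 ≡ 45 (mod 119), i.e. 73x ≡ 47 (mod 119).
Multiplying by 73⁻¹ = 75 gives x ≡ 75·47 = 3525 = 29·119 + 74 ≡ 74 (mod 119).
Check: f(74) = 73·74 + 117 = 5519 = 46·119 + 45 ≡ 45 (mod 119).

74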